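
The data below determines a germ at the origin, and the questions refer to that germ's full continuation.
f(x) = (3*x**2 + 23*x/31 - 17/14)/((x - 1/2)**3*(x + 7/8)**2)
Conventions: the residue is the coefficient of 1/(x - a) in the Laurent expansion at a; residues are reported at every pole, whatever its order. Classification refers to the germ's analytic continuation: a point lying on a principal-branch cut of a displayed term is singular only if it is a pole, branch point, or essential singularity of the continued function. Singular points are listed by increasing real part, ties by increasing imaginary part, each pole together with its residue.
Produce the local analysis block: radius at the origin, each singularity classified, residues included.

Denominator factor (x + 7/8)^2: pole of order 2 at -7/8, modulus 7/8.
Denominator factor (x - 1/2)^3: pole of order 3 at 1/2, modulus 1/2.
The radius of convergence is the smallest modulus among the singular points: 1/2.
At the order-2 pole -7/8 set g(x) = (x - (-7/8))^2*f(x) = (3*x**2 + 23*x/31 - 17/14)/(x - 1/2)**3.
Order-2 pole: residue = g'(a); g'(-7/8) = 4353856/3177097, so the residue is 4353856/3177097.
At the order-3 pole 1/2 set g(x) = (x - (1/2))^3*f(x) = (3*x**2 + 23*x/31 - 17/14)/(x + 7/8)**2.
Order-3 pole: residue = g''(a)/2; g''(1/2) = -8707712/3177097, so the residue is -4353856/3177097.
List the singular points by increasing real part (a conjugate pair: the negative imaginary part first).

Radius of convergence at 0: 1/2.
At -7/8: a pole of order 2; residue 4353856/3177097.
At 1/2: a pole of order 3; residue -4353856/3177097.


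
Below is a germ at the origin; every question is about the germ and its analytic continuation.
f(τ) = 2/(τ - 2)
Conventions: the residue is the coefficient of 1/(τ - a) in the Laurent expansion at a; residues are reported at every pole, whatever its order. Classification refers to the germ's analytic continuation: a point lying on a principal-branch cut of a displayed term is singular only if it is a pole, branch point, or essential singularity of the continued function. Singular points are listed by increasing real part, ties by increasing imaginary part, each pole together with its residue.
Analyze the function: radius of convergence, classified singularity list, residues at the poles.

Radius of convergence at 0: 2.
At 2: a pole of order 1; residue 2.

Denominator factor (τ - 2): pole of order 1 at 2, modulus 2.
The radius of convergence is the smallest modulus among the singular points: 2.
At the order-1 pole 2 set g(τ) = (τ - (2))*f(τ) = 2.
Simple pole: residue = g(a) at a = 2, which is 2.


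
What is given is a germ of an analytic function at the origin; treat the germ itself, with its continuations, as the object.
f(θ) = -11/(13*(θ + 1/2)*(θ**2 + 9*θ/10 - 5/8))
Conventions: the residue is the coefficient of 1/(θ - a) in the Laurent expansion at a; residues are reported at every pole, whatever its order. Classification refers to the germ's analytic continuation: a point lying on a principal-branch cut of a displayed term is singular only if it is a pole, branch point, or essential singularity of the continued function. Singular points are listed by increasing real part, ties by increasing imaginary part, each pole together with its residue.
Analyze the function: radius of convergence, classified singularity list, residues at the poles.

Denominator factor (θ**2 + 9*θ/10 - 5/8): discriminant 331/100, real irrational roots -9/20 + (1/20)*sqrt(331) and -9/20 - (1/20)*sqrt(331); poles of order 1, moduli -9/20 + (1/20)*sqrt(331) and 9/20 + (1/20)*sqrt(331).
Denominator factor (θ + 1/2): pole of order 1 at -1/2, modulus 1/2.
The radius of convergence is the smallest modulus among the singular points: -9/20 + (1/20)*sqrt(331).
The factor θ**2 + 9*θ/10 - 5/8 splits as (θ - a)(θ - a') with a = -9/20 - (1/20)*sqrt(331), a' = -9/20 + (1/20)*sqrt(331). At the order-1 pole a set g(θ) = (θ - a)*f(θ) = [-11/(13*(θ + 1/2))] / (θ - a').
Simple pole: residue = g(a) at a = -9/20 - (1/20)*sqrt(331), which is -20/39 - (20/12909)*sqrt(331).
At the order-1 pole -1/2 set g(θ) = (θ - (-1/2))*f(θ) = -11/(13*(θ**2 + 9*θ/10 - 5/8)).
Simple pole: residue = g(a) at a = -1/2, which is 40/39.
The factor θ**2 + 9*θ/10 - 5/8 splits as (θ - a)(θ - a') with a = -9/20 + (1/20)*sqrt(331), a' = -9/20 - (1/20)*sqrt(331). At the order-1 pole a set g(θ) = (θ - a)*f(θ) = [-11/(13*(θ + 1/2))] / (θ - a').
Simple pole: residue = g(a) at a = -9/20 + (1/20)*sqrt(331), which is -20/39 + (20/12909)*sqrt(331).
List the singular points by increasing real part (a conjugate pair: the negative imaginary part first).

Radius of convergence at 0: -9/20 + (1/20)*sqrt(331).
At -9/20 - (1/20)*sqrt(331): a pole of order 1; residue -20/39 - (20/12909)*sqrt(331).
At -1/2: a pole of order 1; residue 40/39.
At -9/20 + (1/20)*sqrt(331): a pole of order 1; residue -20/39 + (20/12909)*sqrt(331).


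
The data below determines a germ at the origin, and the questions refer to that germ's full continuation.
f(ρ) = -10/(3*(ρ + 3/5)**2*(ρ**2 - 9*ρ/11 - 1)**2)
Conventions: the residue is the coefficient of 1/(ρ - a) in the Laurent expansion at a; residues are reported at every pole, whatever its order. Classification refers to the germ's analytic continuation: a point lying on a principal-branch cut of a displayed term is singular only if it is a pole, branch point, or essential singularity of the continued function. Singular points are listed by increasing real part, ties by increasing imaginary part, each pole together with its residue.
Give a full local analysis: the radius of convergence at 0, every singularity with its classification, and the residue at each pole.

Denominator factor (ρ + 3/5)^2: pole of order 2 at -3/5, modulus 3/5.
Denominator factor (ρ**2 - 9*ρ/11 - 1)^2: discriminant 565/121, real irrational roots 9/22 + (1/22)*sqrt(565) and 9/22 - (1/22)*sqrt(565); poles of order 2, moduli 9/22 + (1/22)*sqrt(565) and -9/22 + (1/22)*sqrt(565).
The radius of convergence is the smallest modulus among the singular points: 3/5.
The factor ρ**2 - 9*ρ/11 - 1 splits as (ρ - a)(ρ - a') with a = 9/22 - (1/22)*sqrt(565), a' = 9/22 + (1/22)*sqrt(565). At the order-2 pole a set g(ρ) = (ρ - a)^2*f(ρ) = [-10/(3*(ρ + 3/5)**2)] / (ρ - a')^2.
Order-2 pole: residue = g'(a); g'(9/22 - (1/22)*sqrt(565)) = -139906250/68921 - (75168456110/880052249)*sqrt(565), so the residue is -139906250/68921 - (75168456110/880052249)*sqrt(565).
At the order-2 pole -3/5 set g(ρ) = (ρ - (-3/5))^2*f(ρ) = -10/(3*(ρ**2 - 9*ρ/11 - 1)**2).
Order-2 pole: residue = g'(a); g'(-3/5) = 279812500/68921, so the residue is 279812500/68921.
The factor ρ**2 - 9*ρ/11 - 1 splits as (ρ - a)(ρ - a') with a = 9/22 + (1/22)*sqrt(565), a' = 9/22 - (1/22)*sqrt(565). At the order-2 pole a set g(ρ) = (ρ - a)^2*f(ρ) = [-10/(3*(ρ + 3/5)**2)] / (ρ - a')^2.
Order-2 pole: residue = g'(a); g'(9/22 + (1/22)*sqrt(565)) = -139906250/68921 + (75168456110/880052249)*sqrt(565), so the residue is -139906250/68921 + (75168456110/880052249)*sqrt(565).
List the singular points by increasing real part (a conjugate pair: the negative imaginary part first).

Radius of convergence at 0: 3/5.
At 9/22 - (1/22)*sqrt(565): a pole of order 2; residue -139906250/68921 - (75168456110/880052249)*sqrt(565).
At -3/5: a pole of order 2; residue 279812500/68921.
At 9/22 + (1/22)*sqrt(565): a pole of order 2; residue -139906250/68921 + (75168456110/880052249)*sqrt(565).


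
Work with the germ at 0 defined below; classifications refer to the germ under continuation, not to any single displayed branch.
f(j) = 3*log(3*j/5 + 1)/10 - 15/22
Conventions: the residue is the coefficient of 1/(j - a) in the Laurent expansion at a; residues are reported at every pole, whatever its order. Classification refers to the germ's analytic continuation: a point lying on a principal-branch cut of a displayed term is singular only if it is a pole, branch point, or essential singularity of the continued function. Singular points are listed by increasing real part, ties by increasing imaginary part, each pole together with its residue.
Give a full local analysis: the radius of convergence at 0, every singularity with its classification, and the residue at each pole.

Branch term (3/10)*log(1 - j/(-5/3)): its argument vanishes at j = -5/3, a logarithmic branch point, modulus 5/3.
The radius of convergence is the smallest modulus among the singular points: 5/3.

Radius of convergence at 0: 5/3.
At -5/3: a logarithmic branch point.


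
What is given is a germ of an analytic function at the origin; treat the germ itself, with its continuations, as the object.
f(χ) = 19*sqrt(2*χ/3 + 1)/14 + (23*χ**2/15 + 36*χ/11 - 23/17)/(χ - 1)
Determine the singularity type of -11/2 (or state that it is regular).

The point is a regular point.

Denominator factors: χ - 1 = -13/2 at χ = -11/2 — none vanishes.
Branch term sqrt(1 - χ/(-3/2)): argument at -11/2 is -8/3, nonzero, so -11/2 is not its branch point (a point on a principal cut is still regular for the continued germ).
So the germ continues analytically to -11/2.


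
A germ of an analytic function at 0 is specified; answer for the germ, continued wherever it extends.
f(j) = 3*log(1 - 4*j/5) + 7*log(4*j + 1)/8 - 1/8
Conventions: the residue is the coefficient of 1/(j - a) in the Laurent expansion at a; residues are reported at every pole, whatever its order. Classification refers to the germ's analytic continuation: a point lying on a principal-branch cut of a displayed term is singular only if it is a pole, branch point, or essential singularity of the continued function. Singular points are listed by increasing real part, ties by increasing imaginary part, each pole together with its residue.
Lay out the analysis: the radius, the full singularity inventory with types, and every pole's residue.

Radius of convergence at 0: 1/4.
At -1/4: a logarithmic branch point.
At 5/4: a logarithmic branch point.

Branch term (7/8)*log(1 - j/(-1/4)): its argument vanishes at j = -1/4, a logarithmic branch point, modulus 1/4.
Branch term (3)*log(1 - j/(5/4)): its argument vanishes at j = 5/4, a logarithmic branch point, modulus 5/4.
The radius of convergence is the smallest modulus among the singular points: 1/4.
List the singular points by increasing real part (a conjugate pair: the negative imaginary part first).


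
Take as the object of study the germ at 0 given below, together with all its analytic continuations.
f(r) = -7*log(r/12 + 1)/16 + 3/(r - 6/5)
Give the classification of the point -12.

The term (-7/16)*log(1 - r/(-12)) has argument 1 - -12/(-12) = 0 at -12: a logarithmic (infinitely-sheeted) branch point; the remaining terms are analytic or single-valued there.

The point is a logarithmic branch point.


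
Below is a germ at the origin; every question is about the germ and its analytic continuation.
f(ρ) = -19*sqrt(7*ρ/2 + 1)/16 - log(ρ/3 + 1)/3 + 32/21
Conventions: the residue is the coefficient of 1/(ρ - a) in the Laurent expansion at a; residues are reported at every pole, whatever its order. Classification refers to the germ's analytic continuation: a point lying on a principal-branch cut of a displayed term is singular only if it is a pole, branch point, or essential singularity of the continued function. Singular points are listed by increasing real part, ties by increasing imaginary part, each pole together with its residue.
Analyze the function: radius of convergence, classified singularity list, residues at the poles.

Radius of convergence at 0: 2/7.
At -3: a logarithmic branch point.
At -2/7: an algebraic (square-root) branch point.

Branch term (-1/3)*log(1 - ρ/(-3)): its argument vanishes at ρ = -3, a logarithmic branch point, modulus 3.
Branch term (-19/16)*sqrt(1 - ρ/(-2/7)): its argument vanishes at ρ = -2/7, a square-root branch point, modulus 2/7.
The radius of convergence is the smallest modulus among the singular points: 2/7.
List the singular points by increasing real part (a conjugate pair: the negative imaginary part first).


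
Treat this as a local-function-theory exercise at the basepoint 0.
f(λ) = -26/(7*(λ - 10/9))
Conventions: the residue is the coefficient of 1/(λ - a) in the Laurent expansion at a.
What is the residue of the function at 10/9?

At the order-1 pole 10/9 set g(λ) = (λ - (10/9))*f(λ) = -26/7.
Simple pole: residue = g(a) at a = 10/9, which is -26/7.

The residue is -26/7.


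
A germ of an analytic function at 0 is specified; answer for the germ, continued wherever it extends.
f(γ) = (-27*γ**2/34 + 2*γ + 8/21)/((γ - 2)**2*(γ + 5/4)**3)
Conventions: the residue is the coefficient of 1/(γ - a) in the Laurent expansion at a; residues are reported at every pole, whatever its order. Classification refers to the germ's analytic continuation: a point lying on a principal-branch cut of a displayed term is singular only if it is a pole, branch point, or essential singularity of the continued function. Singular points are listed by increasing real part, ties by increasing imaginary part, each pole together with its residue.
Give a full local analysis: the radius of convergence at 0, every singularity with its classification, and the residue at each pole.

Radius of convergence at 0: 5/4.
At -5/4: a pole of order 3; residue 226560/3398759.
At 2: a pole of order 2; residue -226560/3398759.

Denominator factor (γ - 2)^2: pole of order 2 at 2, modulus 2.
Denominator factor (γ + 5/4)^3: pole of order 3 at -5/4, modulus 5/4.
The radius of convergence is the smallest modulus among the singular points: 5/4.
At the order-3 pole -5/4 set g(γ) = (γ - (-5/4))^3*f(γ) = (-27*γ**2/34 + 2*γ + 8/21)/(γ - 2)**2.
Order-3 pole: residue = g''(a)/2; g''(-5/4) = 453120/3398759, so the residue is 226560/3398759.
At the order-2 pole 2 set g(γ) = (γ - (2))^2*f(γ) = (-27*γ**2/34 + 2*γ + 8/21)/(γ + 5/4)**3.
Order-2 pole: residue = g'(a); g'(2) = -226560/3398759, so the residue is -226560/3398759.
List the singular points by increasing real part (a conjugate pair: the negative imaginary part first).


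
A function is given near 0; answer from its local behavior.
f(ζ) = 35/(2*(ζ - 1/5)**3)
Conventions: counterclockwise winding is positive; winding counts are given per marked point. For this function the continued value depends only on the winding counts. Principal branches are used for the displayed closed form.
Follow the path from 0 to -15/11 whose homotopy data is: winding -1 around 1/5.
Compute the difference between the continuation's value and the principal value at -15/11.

The function is rational, hence single-valued: continuing it around any pole returns the same value, so the difference is 0.

Continued minus principal equals 0.


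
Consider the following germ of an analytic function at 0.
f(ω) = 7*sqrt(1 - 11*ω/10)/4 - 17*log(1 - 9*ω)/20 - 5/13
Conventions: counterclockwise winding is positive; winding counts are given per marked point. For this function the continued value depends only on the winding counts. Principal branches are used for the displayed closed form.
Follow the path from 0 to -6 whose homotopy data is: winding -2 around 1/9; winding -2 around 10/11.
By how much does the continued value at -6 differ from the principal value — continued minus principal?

The rational part is single-valued and drops out of the difference; each branch term changes only by its own monodromy.
(-17/20)*log(1 - ω/(1/9)): each positive loop around 1/9 adds 2*pi*i to the log, so winding -2 contributes (-17/20)*(-2)*2*pi*i = (17/5)*pi*i.
(7/4)*sqrt(1 - ω/(10/11)): winding -2 is even, the square root returns to the same sheet, contribution 0.
Summing the contributions at ω = -6 gives (17/5)*pi*i.

Continued minus principal equals (17/5)*pi*i.


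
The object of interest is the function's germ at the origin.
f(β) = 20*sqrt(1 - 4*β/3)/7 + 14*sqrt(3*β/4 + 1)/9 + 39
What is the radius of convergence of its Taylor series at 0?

Branch term (14/9)*sqrt(1 - β/(-4/3)): its argument vanishes at β = -4/3, a square-root branch point, modulus 4/3.
Branch term (20/7)*sqrt(1 - β/(3/4)): its argument vanishes at β = 3/4, a square-root branch point, modulus 3/4.
The radius of convergence is the smallest modulus among the singular points: 3/4.

The radius of convergence is 3/4.


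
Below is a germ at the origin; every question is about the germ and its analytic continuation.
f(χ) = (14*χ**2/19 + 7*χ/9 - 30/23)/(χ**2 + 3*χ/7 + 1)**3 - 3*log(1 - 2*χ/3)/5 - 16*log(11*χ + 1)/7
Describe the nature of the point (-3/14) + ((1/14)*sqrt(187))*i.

The denominator factor χ**2 + 3*χ/7 + 1 vanishes at (-3/14) + ((1/14)*sqrt(187))*i and appears to the power 3; the numerator there equals (-39281/18354) + ((79/2394)*sqrt(187))*i, nonzero, and no other factor vanishes.
The branch terms are analytic at this point.
Hence a pole whose order is the multiplicity, 3.

The point is a pole of order 3.


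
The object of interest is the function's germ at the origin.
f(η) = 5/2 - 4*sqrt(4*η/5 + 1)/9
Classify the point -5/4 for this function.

The point is an algebraic (square-root) branch point.

The term (-4/9)*sqrt(1 - η/(-5/4)) has argument 1 - -5/4/(-5/4) = 0 at -5/4: a square-root (algebraic, two-sheeted) branch point; the remaining terms are analytic or single-valued there.


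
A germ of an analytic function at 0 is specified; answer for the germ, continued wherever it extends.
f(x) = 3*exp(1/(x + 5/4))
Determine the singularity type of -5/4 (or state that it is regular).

The exponent 1/(x - (-5/4)) has a pole at -5/4, so exp(1/(x - (-5/4))) takes every nonzero value near it: an essential singularity (not a pole of any order).

The point is an essential singularity.


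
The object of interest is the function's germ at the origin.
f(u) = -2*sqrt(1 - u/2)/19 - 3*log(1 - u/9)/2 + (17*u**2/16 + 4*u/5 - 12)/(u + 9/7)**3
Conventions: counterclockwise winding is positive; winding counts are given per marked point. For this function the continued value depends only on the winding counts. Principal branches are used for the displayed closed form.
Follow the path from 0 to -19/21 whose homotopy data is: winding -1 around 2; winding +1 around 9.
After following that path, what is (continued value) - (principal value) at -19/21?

The rational part is single-valued and drops out of the difference; each branch term changes only by its own monodromy.
(-2/19)*sqrt(1 - u/(2)): winding -1 is odd, the square root flips sign, contributing -2*(-2/19)*sqrt(1 - (-19/21)/(2)) = -2*(-2/19)*sqrt(61/42) = (2/399)*sqrt(2562).
(-3/2)*log(1 - u/(9)): each positive loop around 9 adds 2*pi*i to the log, so winding +1 contributes (-3/2)*(1)*2*pi*i = -(3)*pi*i.
Summing the contributions at u = -19/21 gives ((2/399)*sqrt(2562)) - ((3)*pi)*i.

Continued minus principal equals ((2/399)*sqrt(2562)) - ((3)*pi)*i.


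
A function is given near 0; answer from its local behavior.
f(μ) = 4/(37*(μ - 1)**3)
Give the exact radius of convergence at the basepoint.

The radius of convergence is 1.

Denominator factor (μ - 1)^3: pole of order 3 at 1, modulus 1.
The radius of convergence is the smallest modulus among the singular points: 1.


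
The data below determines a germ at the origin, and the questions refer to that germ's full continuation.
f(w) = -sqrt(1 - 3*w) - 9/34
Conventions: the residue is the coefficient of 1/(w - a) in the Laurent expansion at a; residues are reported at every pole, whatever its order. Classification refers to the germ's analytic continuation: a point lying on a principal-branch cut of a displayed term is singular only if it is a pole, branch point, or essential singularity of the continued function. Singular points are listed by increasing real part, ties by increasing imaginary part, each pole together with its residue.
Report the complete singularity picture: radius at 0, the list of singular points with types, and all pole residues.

Branch term (-1)*sqrt(1 - w/(1/3)): its argument vanishes at w = 1/3, a square-root branch point, modulus 1/3.
The radius of convergence is the smallest modulus among the singular points: 1/3.

Radius of convergence at 0: 1/3.
At 1/3: an algebraic (square-root) branch point.


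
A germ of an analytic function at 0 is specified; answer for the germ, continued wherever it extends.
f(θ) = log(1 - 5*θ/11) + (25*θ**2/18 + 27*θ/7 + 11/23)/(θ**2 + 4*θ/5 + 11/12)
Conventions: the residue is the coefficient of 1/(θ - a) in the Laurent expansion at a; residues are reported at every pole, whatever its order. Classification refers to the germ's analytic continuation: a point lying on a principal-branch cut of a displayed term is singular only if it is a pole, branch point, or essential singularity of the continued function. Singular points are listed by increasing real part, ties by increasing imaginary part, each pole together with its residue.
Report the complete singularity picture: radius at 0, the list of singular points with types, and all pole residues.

Radius of convergence at 0: (1/6)*sqrt(33).
At (-2/5) - ((1/30)*sqrt(681))*i: a pole of order 1; residue (173/126) - ((329207/7894152)*sqrt(681))*i.
At (-2/5) + ((1/30)*sqrt(681))*i: a pole of order 1; residue (173/126) + ((329207/7894152)*sqrt(681))*i.
At 11/5: a logarithmic branch point.


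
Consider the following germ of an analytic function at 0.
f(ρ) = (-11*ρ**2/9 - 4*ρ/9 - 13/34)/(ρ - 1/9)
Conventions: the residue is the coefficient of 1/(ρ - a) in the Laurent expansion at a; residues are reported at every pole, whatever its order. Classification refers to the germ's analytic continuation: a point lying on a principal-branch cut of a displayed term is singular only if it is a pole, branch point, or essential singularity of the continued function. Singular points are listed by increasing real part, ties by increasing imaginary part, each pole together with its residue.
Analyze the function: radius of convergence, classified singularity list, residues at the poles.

Denominator factor (ρ - 1/9): pole of order 1 at 1/9, modulus 1/9.
The radius of convergence is the smallest modulus among the singular points: 1/9.
At the order-1 pole 1/9 set g(ρ) = (ρ - (1/9))*f(ρ) = -11*ρ**2/9 - 4*ρ/9 - 13/34.
Simple pole: residue = g(a) at a = 1/9, which is -11075/24786.

Radius of convergence at 0: 1/9.
At 1/9: a pole of order 1; residue -11075/24786.


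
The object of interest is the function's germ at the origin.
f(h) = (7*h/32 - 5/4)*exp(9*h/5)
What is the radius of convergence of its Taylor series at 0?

The factor exp(9*h/5) is entire and contributes no finite singular point.
The polynomial part has no poles.
No finite singular points: the Taylor series at 0 converges everywhere.

The radius of convergence is infinite.


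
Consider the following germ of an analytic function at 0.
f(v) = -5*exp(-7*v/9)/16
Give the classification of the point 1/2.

There is no denominator, hence no pole anywhere.
The factor exp(-7*v/9) is entire.
So the germ continues analytically to 1/2.

The point is a regular point.


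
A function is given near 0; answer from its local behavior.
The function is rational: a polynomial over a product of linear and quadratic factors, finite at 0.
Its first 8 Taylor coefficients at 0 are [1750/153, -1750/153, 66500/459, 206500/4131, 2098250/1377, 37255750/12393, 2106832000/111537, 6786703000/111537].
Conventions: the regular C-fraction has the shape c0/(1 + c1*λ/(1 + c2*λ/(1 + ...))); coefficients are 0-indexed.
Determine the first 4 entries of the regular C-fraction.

Taylor coefficients (read off): a_0 = 1750/153, a_1 = -1750/153, a_2 = 66500/459, a_3 = 206500/4131.
c0 = a_0 = 1750/153. Peel one level at a time: if S = 1 + c*λ/S' with S'(0) = 1, then c is the λ-coefficient of S and S' = c*λ/(S - 1).
S_1 = c0/f = 1 + (1)*λ + (-35/3)*λ^2 + ...; c1 = 1.
S_2 = c1*λ/(S_1 - 1) = 1 + (35/3)*λ + (4450/27)*λ^2 + ...; c2 = 35/3.
S_3 = c2*λ/(S_2 - 1) = 1 + (-890/63)*λ + ...; c3 = -890/63.

The regular C-fraction coefficients are [1750/153, 1, 35/3, -890/63].


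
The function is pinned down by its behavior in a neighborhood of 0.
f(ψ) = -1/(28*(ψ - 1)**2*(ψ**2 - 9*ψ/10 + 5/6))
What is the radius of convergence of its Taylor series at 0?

The radius of convergence is (1/6)*sqrt(30).

Denominator factor (ψ**2 - 9*ψ/10 + 5/6): discriminant -757/300, complex-conjugate roots (9/20) + ((1/60)*sqrt(2271))*i and (9/20) - ((1/60)*sqrt(2271))*i; poles of order 1, moduli (1/6)*sqrt(30) and (1/6)*sqrt(30).
Denominator factor (ψ - 1)^2: pole of order 2 at 1, modulus 1.
The radius of convergence is the smallest modulus among the singular points: (1/6)*sqrt(30).


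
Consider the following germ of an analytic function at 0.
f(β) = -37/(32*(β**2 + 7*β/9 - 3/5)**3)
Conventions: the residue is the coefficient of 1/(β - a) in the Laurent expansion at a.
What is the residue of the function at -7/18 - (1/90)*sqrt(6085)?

The factor β**2 + 7*β/9 - 3/5 splits as (β - a)(β - a') with a = -7/18 - (1/90)*sqrt(6085), a' = -7/18 + (1/90)*sqrt(6085). At the order-3 pole a set g(β) = (β - a)^3*f(β) = [-37/32] / (β - a')^3.
Order-3 pole: residue = g''(a)/2; g''(-7/18 - (1/90)*sqrt(6085)) = (163860975/14419882504)*sqrt(6085), so the residue is (163860975/28839765008)*sqrt(6085).

The residue is (163860975/28839765008)*sqrt(6085).


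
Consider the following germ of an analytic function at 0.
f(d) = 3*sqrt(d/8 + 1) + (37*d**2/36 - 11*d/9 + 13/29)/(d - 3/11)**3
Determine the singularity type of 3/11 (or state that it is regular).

The point is a pole of order 3.

The denominator factor d - 3/11 vanishes at 3/11 and appears to the power 3; the numerator there equals 8059/42108, nonzero, and no other factor vanishes.
The branch terms are analytic at this point.
Hence a pole whose order is the multiplicity, 3.


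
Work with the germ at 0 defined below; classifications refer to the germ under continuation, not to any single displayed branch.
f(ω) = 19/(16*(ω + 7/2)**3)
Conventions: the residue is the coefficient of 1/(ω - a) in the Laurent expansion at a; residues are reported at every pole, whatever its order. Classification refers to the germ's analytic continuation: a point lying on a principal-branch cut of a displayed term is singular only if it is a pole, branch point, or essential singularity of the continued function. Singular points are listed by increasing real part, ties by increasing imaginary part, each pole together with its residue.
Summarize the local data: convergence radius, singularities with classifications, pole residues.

Denominator factor (ω + 7/2)^3: pole of order 3 at -7/2, modulus 7/2.
The radius of convergence is the smallest modulus among the singular points: 7/2.
At the order-3 pole -7/2 set g(ω) = (ω - (-7/2))^3*f(ω) = 19/16.
Order-3 pole: residue = g''(a)/2; g''(-7/2) = 0, so the residue is 0.

Radius of convergence at 0: 7/2.
At -7/2: a pole of order 3; residue 0.


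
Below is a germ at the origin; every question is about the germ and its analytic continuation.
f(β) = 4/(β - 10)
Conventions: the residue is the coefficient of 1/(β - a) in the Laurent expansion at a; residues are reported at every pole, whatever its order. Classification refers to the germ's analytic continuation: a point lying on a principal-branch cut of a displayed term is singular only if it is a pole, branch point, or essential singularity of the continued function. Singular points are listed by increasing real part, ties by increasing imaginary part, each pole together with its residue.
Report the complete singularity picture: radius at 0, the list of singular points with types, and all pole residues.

Denominator factor (β - 10): pole of order 1 at 10, modulus 10.
The radius of convergence is the smallest modulus among the singular points: 10.
At the order-1 pole 10 set g(β) = (β - (10))*f(β) = 4.
Simple pole: residue = g(a) at a = 10, which is 4.

Radius of convergence at 0: 10.
At 10: a pole of order 1; residue 4.


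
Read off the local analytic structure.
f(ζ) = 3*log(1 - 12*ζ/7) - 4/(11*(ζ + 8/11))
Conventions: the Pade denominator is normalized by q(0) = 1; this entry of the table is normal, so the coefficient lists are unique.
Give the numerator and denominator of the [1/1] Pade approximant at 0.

Taylor coefficients needed (expand at 0): a_0 = -1/2, a_1 = -499/112, a_2 = -33577/6272.
Write the denominator as Q(ζ) = 1 + q1*ζ. Requiring Q*f - P = O(ζ^3) with deg P <= 1 kills the coefficients of ζ^2..ζ^2 in Q*f:
  ζ^2: a_2 + q1*a_1 = 0, i.e. -33577/6272 + (-499/112)*q1 = 0.
Solving this linear system: q1 = -33577/27944.
The numerator is Q*f truncated at degree 1: P0 = a_0 = -1/2; P1 = a_1 + q1*a_0 = -13464/3493.

The Pade approximant has numerator coefficients [-1/2, -13464/3493]; denominator coefficients [1, -33577/27944].


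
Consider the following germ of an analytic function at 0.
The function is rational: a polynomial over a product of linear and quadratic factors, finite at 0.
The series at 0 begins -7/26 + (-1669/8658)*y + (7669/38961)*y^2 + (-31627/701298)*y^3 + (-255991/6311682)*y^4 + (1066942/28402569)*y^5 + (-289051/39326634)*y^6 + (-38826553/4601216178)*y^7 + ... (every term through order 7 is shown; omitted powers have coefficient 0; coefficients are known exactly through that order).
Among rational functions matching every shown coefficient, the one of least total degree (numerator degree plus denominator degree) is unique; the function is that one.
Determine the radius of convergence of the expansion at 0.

No rational of total degree below 3 reproduces all 8 coefficients; solving the [1/2] Pade equations on them gives f(y) = (-38*y/37 - 21/26)/(y**2 + 5*y/3 + 3), whose expansion matches every shown term.
Denominator factor (y**2 + 5*y/3 + 3): discriminant -83/9, complex-conjugate roots (-5/6) + ((1/6)*sqrt(83))*i and (-5/6) - ((1/6)*sqrt(83))*i; poles of order 1, moduli sqrt(3) and sqrt(3).
The radius of convergence is the smallest modulus among the singular points: sqrt(3).

The radius of convergence is sqrt(3).


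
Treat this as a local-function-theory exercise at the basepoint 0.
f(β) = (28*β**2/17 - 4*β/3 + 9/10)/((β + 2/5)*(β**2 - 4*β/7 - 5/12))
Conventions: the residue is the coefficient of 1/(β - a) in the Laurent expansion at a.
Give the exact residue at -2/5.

At the order-1 pole -2/5 set g(β) = (β - (-2/5))*f(β) = (28*β**2/17 - 4*β/3 + 9/10)/(β**2 - 4*β/7 - 5/12).
Simple pole: residue = g(a) at a = -2/5, which is -60578/1003.

The residue is -60578/1003.


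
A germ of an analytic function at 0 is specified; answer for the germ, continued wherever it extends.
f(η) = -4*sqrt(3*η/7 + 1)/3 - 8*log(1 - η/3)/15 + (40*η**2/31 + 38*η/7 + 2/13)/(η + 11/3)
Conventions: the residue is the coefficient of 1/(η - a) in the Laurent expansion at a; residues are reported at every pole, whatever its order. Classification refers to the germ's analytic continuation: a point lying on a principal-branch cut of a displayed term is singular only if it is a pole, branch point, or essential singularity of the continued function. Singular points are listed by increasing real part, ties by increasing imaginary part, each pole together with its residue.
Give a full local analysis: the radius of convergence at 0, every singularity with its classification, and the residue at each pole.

Radius of convergence at 0: 7/3.
At -11/3: a pole of order 1; residue -61016/25389.
At -7/3: an algebraic (square-root) branch point.
At 3: a logarithmic branch point.

Denominator factor (η + 11/3): pole of order 1 at -11/3, modulus 11/3.
Branch term (-8/15)*log(1 - η/(3)): its argument vanishes at η = 3, a logarithmic branch point, modulus 3.
Branch term (-4/3)*sqrt(1 - η/(-7/3)): its argument vanishes at η = -7/3, a square-root branch point, modulus 7/3.
The radius of convergence is the smallest modulus among the singular points: 7/3.
The branch terms are analytic at -11/3 and contribute nothing to the residue; only the rational part matters.
At the order-1 pole -11/3 set g(η) = (η - (-11/3))*(rational part) = 40*η**2/31 + 38*η/7 + 2/13.
Simple pole: residue = g(a) at a = -11/3, which is -61016/25389.
List the singular points by increasing real part (a conjugate pair: the negative imaginary part first).


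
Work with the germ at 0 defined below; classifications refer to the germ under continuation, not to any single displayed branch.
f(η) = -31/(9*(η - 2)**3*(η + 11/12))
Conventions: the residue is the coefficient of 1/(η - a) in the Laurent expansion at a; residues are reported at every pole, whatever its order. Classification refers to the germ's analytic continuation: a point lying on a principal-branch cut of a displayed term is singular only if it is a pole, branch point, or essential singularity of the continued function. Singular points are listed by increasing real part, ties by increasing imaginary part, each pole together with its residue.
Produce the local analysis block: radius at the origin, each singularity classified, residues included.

Radius of convergence at 0: 11/12.
At -11/12: a pole of order 1; residue 5952/42875.
At 2: a pole of order 3; residue -5952/42875.

Denominator factor (η - 2)^3: pole of order 3 at 2, modulus 2.
Denominator factor (η + 11/12): pole of order 1 at -11/12, modulus 11/12.
The radius of convergence is the smallest modulus among the singular points: 11/12.
At the order-1 pole -11/12 set g(η) = (η - (-11/12))*f(η) = -31/(9*(η - 2)**3).
Simple pole: residue = g(a) at a = -11/12, which is 5952/42875.
At the order-3 pole 2 set g(η) = (η - (2))^3*f(η) = -31/(9*(η + 11/12)).
Order-3 pole: residue = g''(a)/2; g''(2) = -11904/42875, so the residue is -5952/42875.
List the singular points by increasing real part (a conjugate pair: the negative imaginary part first).


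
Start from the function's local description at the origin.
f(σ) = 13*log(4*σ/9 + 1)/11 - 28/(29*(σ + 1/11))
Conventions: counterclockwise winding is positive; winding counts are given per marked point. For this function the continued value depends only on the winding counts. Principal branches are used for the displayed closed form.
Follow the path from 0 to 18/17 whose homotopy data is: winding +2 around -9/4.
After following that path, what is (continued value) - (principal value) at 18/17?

The rational part is single-valued and drops out of the difference; each branch term changes only by its own monodromy.
(13/11)*log(1 - σ/(-9/4)): each positive loop around -9/4 adds 2*pi*i to the log, so winding +2 contributes (13/11)*(2)*2*pi*i = (52/11)*pi*i.
Summing the contributions at σ = 18/17 gives (52/11)*pi*i.

Continued minus principal equals (52/11)*pi*i.


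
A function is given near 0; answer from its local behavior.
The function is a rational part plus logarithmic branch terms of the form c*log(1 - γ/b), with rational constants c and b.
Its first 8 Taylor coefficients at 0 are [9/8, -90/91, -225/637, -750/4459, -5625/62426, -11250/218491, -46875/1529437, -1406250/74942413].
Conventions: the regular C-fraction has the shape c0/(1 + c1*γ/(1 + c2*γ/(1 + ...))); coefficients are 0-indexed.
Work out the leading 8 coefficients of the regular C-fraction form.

Taylor coefficients (read off): a_0 = 9/8, a_1 = -90/91, a_2 = -225/637, a_3 = -750/4459, a_4 = -5625/62426, a_5 = -11250/218491, a_6 = -46875/1529437, a_7 = -1406250/74942413.
c0 = a_0 = 9/8. Peel one level at a time: if S = 1 + c*γ/S' with S'(0) = 1, then c is the γ-coefficient of S and S' = c*γ/(S - 1).
S_1 = c0/f = 1 + (80/91)*γ + (9000/8281)*γ^2 + ...; c1 = 80/91.
S_2 = c1*γ/(S_1 - 1) = 1 + (-225/182)*γ + (-25/588)*γ^2 + ...; c2 = -225/182.
S_3 = c2*γ/(S_2 - 1) = 1 + (-13/378)*γ + (-793/71442)*γ^2 + ...; c3 = -13/378.
S_4 = c3*γ/(S_3 - 1) = 1 + (-61/189)*γ + (-5/147)*γ^2 + ...; c4 = -61/189.
S_5 = c4*γ/(S_4 - 1) = 1 + (-45/427)*γ + (-9675/364658)*γ^2 + ...; c5 = -45/427.
S_6 = c5*γ/(S_5 - 1) = 1 + (-215/854)*γ + (-45/1372)*γ^2 + ...; c6 = -215/854.
S_7 = c6*γ/(S_6 - 1) = 1 + (-549/4214)*γ + ...; c7 = -549/4214.

The regular C-fraction coefficients are [9/8, 80/91, -225/182, -13/378, -61/189, -45/427, -215/854, -549/4214].


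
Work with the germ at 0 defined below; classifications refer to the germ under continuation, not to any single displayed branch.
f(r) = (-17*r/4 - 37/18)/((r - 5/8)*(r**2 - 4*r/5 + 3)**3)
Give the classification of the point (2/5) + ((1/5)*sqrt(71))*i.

The denominator factor r**2 - 4*r/5 + 3 vanishes at (2/5) + ((1/5)*sqrt(71))*i and appears to the power 3; the numerator there equals (-169/45) - ((17/20)*sqrt(71))*i, nonzero, and no other factor vanishes.
Hence a pole whose order is the multiplicity, 3.

The point is a pole of order 3.


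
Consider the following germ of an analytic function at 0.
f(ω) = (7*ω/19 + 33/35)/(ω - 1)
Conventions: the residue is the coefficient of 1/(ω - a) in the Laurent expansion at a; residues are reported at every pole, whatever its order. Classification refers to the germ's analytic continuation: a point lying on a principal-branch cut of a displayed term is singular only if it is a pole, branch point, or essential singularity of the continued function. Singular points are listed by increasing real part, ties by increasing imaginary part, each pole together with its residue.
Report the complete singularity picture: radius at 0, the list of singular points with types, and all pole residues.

Radius of convergence at 0: 1.
At 1: a pole of order 1; residue 872/665.

Denominator factor (ω - 1): pole of order 1 at 1, modulus 1.
The radius of convergence is the smallest modulus among the singular points: 1.
At the order-1 pole 1 set g(ω) = (ω - (1))*f(ω) = 7*ω/19 + 33/35.
Simple pole: residue = g(a) at a = 1, which is 872/665.


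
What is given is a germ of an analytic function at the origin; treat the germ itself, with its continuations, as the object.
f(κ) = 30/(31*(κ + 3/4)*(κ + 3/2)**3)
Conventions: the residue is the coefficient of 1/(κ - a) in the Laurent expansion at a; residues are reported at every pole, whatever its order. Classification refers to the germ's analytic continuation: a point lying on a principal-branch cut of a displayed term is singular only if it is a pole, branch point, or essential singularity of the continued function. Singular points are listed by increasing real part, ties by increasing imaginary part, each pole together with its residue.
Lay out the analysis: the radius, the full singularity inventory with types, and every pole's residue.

Denominator factor (κ + 3/2)^3: pole of order 3 at -3/2, modulus 3/2.
Denominator factor (κ + 3/4): pole of order 1 at -3/4, modulus 3/4.
The radius of convergence is the smallest modulus among the singular points: 3/4.
At the order-3 pole -3/2 set g(κ) = (κ - (-3/2))^3*f(κ) = 30/(31*(κ + 3/4)).
Order-3 pole: residue = g''(a)/2; g''(-3/2) = -1280/279, so the residue is -640/279.
At the order-1 pole -3/4 set g(κ) = (κ - (-3/4))*f(κ) = 30/(31*(κ + 3/2)**3).
Simple pole: residue = g(a) at a = -3/4, which is 640/279.
List the singular points by increasing real part (a conjugate pair: the negative imaginary part first).

Radius of convergence at 0: 3/4.
At -3/2: a pole of order 3; residue -640/279.
At -3/4: a pole of order 1; residue 640/279.


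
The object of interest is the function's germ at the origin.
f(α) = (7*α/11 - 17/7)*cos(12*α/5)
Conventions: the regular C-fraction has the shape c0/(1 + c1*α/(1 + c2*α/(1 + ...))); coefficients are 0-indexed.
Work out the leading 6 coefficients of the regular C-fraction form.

The regular C-fraction coefficients are [-17/7, 49/187, -2577793/229075, 13464/1225, 549780/2577793, 23502997/482047291].

Taylor coefficients (expand at 0): a_0 = -17/7, a_1 = 7/11, a_2 = 1224/175, a_3 = -504/275, a_4 = -14688/4375, a_5 = 6048/6875.
c0 = a_0 = -17/7. Peel one level at a time: if S = 1 + c*α/S' with S'(0) = 1, then c is the α-coefficient of S and S' = c*α/(S - 1).
S_1 = c0/f = 1 + (49/187)*α + (2577793/874225)*α^2 + ...; c1 = 49/187.
S_2 = c1*α/(S_1 - 1) = 1 + (-2577793/229075)*α + (185601096/1500625)*α^2 + ...; c2 = -2577793/229075.
S_3 = c2*α/(S_2 - 1) = 1 + (13464/1225)*α + (-30213216/12888965)*α^2 + ...; c3 = 13464/1225.
S_4 = c3*α/(S_3 - 1) = 1 + (549780/2577793)*α + (-69098811180/6645016750849)*α^2 + ...; c4 = 549780/2577793.
S_5 = c4*α/(S_4 - 1) = 1 + (23502997/482047291)*α + ...; c5 = 23502997/482047291.
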